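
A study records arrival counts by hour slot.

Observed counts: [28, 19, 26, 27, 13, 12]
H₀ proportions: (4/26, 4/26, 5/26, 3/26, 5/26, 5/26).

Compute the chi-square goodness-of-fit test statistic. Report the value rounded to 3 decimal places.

n = 125; E_i = n·p_i = [19.23, 19.23, 24.04, 14.42, 24.04, 24.04]
χ² = (28−19.23)²/19.23 + (19−19.23)²/19.23 + (26−24.04)²/24.04 + (27−14.42)²/14.42 + (13−24.04)²/24.04 + (12−24.04)²/24.04 = 26.2264
df = 5

test statistic = 26.226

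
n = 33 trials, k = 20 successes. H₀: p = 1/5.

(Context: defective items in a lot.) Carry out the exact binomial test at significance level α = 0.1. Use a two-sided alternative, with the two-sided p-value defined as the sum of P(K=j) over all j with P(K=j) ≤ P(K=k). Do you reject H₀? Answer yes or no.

reject H₀: yes

Exact binomial: n=33, k=20, p₀=1/5=0.2000
P(X=j) = C(n,j)·p₀^j·(1−p₀)^(n−j); p = Σ P(X=j) over j with P(X=j) ≤ P(X=20)
p-value (two-sided) = 0.00000
At α=0.1: p < α → reject H₀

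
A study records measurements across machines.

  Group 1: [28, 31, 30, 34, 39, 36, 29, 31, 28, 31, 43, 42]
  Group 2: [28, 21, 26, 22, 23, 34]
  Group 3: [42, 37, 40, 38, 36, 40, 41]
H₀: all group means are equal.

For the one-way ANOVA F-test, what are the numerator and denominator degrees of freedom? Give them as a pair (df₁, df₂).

k = 3 groups, N = 25 total
df = (k−1, N−k) = (3−1, 25−3) = (2, 22)

degrees of freedom = [2, 22]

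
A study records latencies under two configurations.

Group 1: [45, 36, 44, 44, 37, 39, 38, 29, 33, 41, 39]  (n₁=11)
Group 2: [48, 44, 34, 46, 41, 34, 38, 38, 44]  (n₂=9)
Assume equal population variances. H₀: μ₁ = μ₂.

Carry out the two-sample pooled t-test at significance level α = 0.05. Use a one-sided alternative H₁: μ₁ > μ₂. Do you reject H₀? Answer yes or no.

reject H₀: no

x̄₁=38.636, s₁=4.884, n₁=11
x̄₂=40.778, s₂=5.094, n₂=9
s_p² = [10·4.884² + 8·5.094²]/18 = 24.7834
SE = √(s_p²·(1/11+1/9)) = 2.2376
t = (38.636−40.778)/2.2376 = -0.9570
df = 18
p-value (one-sided, H₁ greater) = 0.82438
At α=0.05: p ≥ α → fail to reject H₀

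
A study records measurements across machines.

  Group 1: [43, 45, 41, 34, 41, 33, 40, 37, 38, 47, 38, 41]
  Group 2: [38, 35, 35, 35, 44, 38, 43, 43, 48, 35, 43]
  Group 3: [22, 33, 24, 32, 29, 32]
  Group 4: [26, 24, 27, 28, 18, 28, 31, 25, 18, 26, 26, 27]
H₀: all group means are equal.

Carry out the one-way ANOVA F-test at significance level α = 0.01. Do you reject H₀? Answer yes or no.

reject H₀: yes

Group means [39.83, 39.73, 28.67, 25.33], grand mean 33.927
SSB = Σnᵢ(x̄ᵢ−x̄)² = 1840.932; SSW = ΣΣ(x−x̄ᵢ)² = 671.848
MSB = 1840.932/3 = 613.6440; MSW = 671.848/37 = 18.1581
F = MSB/MSW = 33.7946
df = (3, 37)
p-value (upper-tail) = 0.00000
At α=0.01: p < α → reject H₀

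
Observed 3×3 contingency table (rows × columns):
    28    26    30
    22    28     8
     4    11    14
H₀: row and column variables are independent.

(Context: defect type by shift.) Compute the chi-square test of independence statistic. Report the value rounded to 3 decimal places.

Row totals [84, 58, 29], col totals [54, 65, 52], n=171
χ² = (28−26.53)²/26.53 + (26−31.93)²/31.93 + (30−25.54)²/25.54 + (22−18.32)²/18.32 + (28−22.05)²/22.05 + (8−17.64)²/17.64 + (4−9.16)²/9.16 + (11−11.02)²/11.02 + (14−8.82)²/8.82 = 15.5244
df = 4

test statistic = 15.524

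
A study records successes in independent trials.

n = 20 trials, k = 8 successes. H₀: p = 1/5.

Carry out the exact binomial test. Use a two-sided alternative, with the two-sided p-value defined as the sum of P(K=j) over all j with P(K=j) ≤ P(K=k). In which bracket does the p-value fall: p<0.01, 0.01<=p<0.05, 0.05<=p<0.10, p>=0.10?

Exact binomial: n=20, k=8, p₀=1/5=0.2000
P(X=j) = C(n,j)·p₀^j·(1−p₀)^(n−j); p = Σ P(X=j) over j with P(X=j) ≤ P(X=8)
p-value (two-sided) = 0.04367
→ bracket: 0.01<=p<0.05

p-value bracket: 0.01<=p<0.05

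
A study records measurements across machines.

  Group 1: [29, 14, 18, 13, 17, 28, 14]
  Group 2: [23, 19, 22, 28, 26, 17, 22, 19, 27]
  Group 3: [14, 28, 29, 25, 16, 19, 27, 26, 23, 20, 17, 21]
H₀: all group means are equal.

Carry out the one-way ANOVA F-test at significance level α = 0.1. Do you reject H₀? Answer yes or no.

reject H₀: no

Group means [19.00, 22.56, 22.08], grand mean 21.464
SSB = Σnᵢ(x̄ᵢ−x̄)² = 57.825; SSW = ΣΣ(x−x̄ᵢ)² = 665.139
MSB = 57.825/2 = 28.9127; MSW = 665.139/25 = 26.6056
F = MSB/MSW = 1.0867
df = (2, 25)
p-value (upper-tail) = 0.35273
At α=0.1: p ≥ α → fail to reject H₀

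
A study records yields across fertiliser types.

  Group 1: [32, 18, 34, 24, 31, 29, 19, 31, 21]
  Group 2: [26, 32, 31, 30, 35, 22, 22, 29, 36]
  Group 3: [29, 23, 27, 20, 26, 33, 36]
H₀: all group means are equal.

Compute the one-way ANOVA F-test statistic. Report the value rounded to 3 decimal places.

Group means [26.56, 29.22, 27.71], grand mean 27.840
SSB = Σnᵢ(x̄ᵢ−x̄)² = 32.154; SSW = ΣΣ(x−x̄ᵢ)² = 687.206
MSB = 32.154/2 = 16.0768; MSW = 687.206/22 = 31.2367
F = MSB/MSW = 0.5147
df = (2, 22)

test statistic = 0.515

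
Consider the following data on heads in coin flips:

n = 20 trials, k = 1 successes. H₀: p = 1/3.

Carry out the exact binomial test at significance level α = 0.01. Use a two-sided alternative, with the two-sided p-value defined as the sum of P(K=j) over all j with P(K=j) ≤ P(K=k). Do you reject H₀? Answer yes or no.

reject H₀: yes

Exact binomial: n=20, k=1, p₀=1/3=0.3333
P(X=j) = C(n,j)·p₀^j·(1−p₀)^(n−j); p = Σ P(X=j) over j with P(X=j) ≤ P(X=1)
p-value (two-sided) = 0.00703
At α=0.01: p < α → reject H₀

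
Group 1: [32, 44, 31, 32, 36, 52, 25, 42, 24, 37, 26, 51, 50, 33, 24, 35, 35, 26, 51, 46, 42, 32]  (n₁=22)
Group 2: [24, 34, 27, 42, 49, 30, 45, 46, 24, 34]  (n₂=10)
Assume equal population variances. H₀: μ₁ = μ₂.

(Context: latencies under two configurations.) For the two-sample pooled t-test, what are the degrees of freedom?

degrees of freedom = 30

df = n₁ + n₂ − 2 = 22 + 10 − 2 = 30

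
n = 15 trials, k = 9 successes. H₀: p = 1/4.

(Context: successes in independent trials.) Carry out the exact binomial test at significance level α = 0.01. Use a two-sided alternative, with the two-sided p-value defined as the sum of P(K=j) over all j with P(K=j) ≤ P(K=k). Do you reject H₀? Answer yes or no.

Exact binomial: n=15, k=9, p₀=1/4=0.2500
P(X=j) = C(n,j)·p₀^j·(1−p₀)^(n−j); p = Σ P(X=j) over j with P(X=j) ≤ P(X=9)
p-value (two-sided) = 0.00419
At α=0.01: p < α → reject H₀

reject H₀: yes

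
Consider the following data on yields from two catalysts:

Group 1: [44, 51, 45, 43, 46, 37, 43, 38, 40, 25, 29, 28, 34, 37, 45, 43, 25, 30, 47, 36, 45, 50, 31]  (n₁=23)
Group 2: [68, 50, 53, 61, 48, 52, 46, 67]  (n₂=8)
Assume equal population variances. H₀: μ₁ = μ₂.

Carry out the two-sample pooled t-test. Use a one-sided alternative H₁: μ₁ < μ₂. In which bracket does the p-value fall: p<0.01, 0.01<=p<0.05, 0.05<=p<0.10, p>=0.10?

p-value bracket: p<0.01

x̄₁=38.783, s₁=7.862, n₁=23
x̄₂=55.625, s₂=8.568, n₂=8
s_p² = [22·7.862² + 7·8.568²]/29 = 64.6134
SE = √(s_p²·(1/23+1/8)) = 3.2994
t = (38.783−55.625)/3.2994 = -5.1047
df = 29
p-value (one-sided, H₁ less) = 0.00001
→ bracket: p<0.01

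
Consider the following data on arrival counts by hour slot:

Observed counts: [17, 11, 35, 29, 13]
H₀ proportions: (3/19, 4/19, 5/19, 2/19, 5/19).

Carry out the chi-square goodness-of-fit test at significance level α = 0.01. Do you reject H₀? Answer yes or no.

n = 105; E_i = n·p_i = [16.58, 22.11, 27.63, 11.05, 27.63]
χ² = (17−16.58)²/16.58 + (11−22.11)²/22.11 + (35−27.63)²/27.63 + (29−11.05)²/11.05 + (13−27.63)²/27.63 = 44.4456
df = 4
p-value (upper-tail) = 0.00000
At α=0.01: p < α → reject H₀

reject H₀: yes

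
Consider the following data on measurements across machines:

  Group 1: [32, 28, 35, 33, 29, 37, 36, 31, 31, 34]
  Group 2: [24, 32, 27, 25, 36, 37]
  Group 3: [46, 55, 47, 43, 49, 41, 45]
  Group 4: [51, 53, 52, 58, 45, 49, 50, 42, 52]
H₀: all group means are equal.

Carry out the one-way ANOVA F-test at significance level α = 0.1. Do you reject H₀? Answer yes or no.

reject H₀: yes

Group means [32.60, 30.17, 46.57, 50.22], grand mean 40.156
SSB = Σnᵢ(x̄ᵢ−x̄)² = 2369.716; SSW = ΣΣ(x−x̄ᵢ)² = 532.503
MSB = 2369.716/3 = 789.9052; MSW = 532.503/28 = 19.0180
F = MSB/MSW = 41.5347
df = (3, 28)
p-value (upper-tail) = 0.00000
At α=0.1: p < α → reject H₀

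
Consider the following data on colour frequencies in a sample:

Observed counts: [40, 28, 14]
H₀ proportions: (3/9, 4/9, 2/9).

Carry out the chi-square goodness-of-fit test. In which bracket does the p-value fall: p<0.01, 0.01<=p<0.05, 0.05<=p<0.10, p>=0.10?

n = 82; E_i = n·p_i = [27.33, 36.44, 18.22]
χ² = (40−27.33)²/27.33 + (28−36.44)²/36.44 + (14−18.22)²/18.22 = 8.8049
df = 2
p-value (upper-tail) = 0.01225
→ bracket: 0.01<=p<0.05

p-value bracket: 0.01<=p<0.05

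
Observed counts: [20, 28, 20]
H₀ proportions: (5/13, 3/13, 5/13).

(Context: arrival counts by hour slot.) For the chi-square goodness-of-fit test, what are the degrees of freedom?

df = k − 1 = 3 − 1 = 2

degrees of freedom = 2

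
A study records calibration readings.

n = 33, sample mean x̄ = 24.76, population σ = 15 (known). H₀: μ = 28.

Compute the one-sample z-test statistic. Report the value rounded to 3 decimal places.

test statistic = -1.241

SE = σ/√n = 15/√33 = 2.6112
z = (x̄−μ₀)/SE = (24.76−28)/2.6112 = -1.2408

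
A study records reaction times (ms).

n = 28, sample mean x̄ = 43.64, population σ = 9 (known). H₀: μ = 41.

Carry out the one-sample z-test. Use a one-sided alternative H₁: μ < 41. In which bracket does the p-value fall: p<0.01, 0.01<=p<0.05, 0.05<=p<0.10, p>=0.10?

p-value bracket: p>=0.10

SE = σ/√n = 9/√28 = 1.7008
z = (x̄−μ₀)/SE = (43.64−41)/1.7008 = 1.5522
p-value (one-sided, H₁ less) = 0.93969
→ bracket: p>=0.10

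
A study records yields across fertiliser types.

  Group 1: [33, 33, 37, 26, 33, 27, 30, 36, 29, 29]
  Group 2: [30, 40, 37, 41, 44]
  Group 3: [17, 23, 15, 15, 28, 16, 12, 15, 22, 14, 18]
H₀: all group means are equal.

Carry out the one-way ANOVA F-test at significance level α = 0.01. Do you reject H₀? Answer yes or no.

Group means [31.30, 38.40, 17.73], grand mean 26.923
SSB = Σnᵢ(x̄ᵢ−x̄)² = 1780.364; SSW = ΣΣ(x−x̄ᵢ)² = 459.482
MSB = 1780.364/2 = 890.1822; MSW = 459.482/23 = 19.9775
F = MSB/MSW = 44.5593
df = (2, 23)
p-value (upper-tail) = 0.00000
At α=0.01: p < α → reject H₀

reject H₀: yes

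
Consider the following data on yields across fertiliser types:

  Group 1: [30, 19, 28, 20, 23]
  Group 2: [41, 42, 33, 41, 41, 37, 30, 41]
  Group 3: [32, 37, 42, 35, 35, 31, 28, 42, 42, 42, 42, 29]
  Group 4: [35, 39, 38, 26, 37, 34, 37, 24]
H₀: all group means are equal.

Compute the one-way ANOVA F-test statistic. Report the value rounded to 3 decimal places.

test statistic = 8.662

Group means [24.00, 38.25, 36.42, 33.75], grand mean 34.333
SSB = Σnᵢ(x̄ᵢ−x̄)² = 711.417; SSW = ΣΣ(x−x̄ᵢ)² = 793.917
MSB = 711.417/3 = 237.1389; MSW = 793.917/29 = 27.3764
F = MSB/MSW = 8.6622
df = (3, 29)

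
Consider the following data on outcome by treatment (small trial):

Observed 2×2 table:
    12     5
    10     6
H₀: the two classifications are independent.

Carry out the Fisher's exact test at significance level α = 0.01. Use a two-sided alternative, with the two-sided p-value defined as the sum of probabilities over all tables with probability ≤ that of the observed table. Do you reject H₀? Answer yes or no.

reject H₀: no

Margins: r₁=17, r₂=16, c₁=22, c₂=11, n=33
p_obs = C(17,12)·C(16,10)/C(33,22); sum pmf over tables with pmf ≤ p_obs
p-value (two-sided) = 0.72068
At α=0.01: p ≥ α → fail to reject H₀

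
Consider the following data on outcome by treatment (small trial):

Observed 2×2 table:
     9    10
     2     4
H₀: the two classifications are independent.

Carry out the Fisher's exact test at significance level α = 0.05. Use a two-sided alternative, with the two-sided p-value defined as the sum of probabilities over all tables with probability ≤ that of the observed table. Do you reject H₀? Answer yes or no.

Margins: r₁=19, r₂=6, c₁=11, c₂=14, n=25
p_obs = C(19,9)·C(6,2)/C(25,11); sum pmf over tables with pmf ≤ p_obs
p-value (two-sided) = 0.66087
At α=0.05: p ≥ α → fail to reject H₀

reject H₀: no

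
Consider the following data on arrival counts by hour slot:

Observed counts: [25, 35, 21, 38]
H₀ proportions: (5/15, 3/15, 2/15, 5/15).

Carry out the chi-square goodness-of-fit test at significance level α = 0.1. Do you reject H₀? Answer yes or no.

reject H₀: yes

n = 119; E_i = n·p_i = [39.67, 23.80, 15.87, 39.67]
χ² = (25−39.67)²/39.67 + (35−23.80)²/23.80 + (21−15.87)²/15.87 + (38−39.67)²/39.67 = 12.4244
df = 3
p-value (upper-tail) = 0.00606
At α=0.1: p < α → reject H₀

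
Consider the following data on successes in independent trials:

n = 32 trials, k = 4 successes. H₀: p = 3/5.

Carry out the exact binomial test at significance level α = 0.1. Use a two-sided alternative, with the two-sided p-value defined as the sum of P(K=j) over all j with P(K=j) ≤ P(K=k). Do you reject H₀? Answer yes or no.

Exact binomial: n=32, k=4, p₀=3/5=0.6000
P(X=j) = C(n,j)·p₀^j·(1−p₀)^(n−j); p = Σ P(X=j) over j with P(X=j) ≤ P(X=4)
p-value (two-sided) = 0.00000
At α=0.1: p < α → reject H₀

reject H₀: yes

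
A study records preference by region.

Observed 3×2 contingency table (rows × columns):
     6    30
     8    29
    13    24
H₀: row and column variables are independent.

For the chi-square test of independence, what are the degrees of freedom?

df = (r−1)(c−1) = (3−1)·(2−1) = 2

degrees of freedom = 2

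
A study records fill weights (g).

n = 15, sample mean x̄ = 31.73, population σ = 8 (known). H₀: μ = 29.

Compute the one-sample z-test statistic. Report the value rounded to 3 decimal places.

test statistic = 1.322

SE = σ/√n = 8/√15 = 2.0656
z = (x̄−μ₀)/SE = (31.73−29)/2.0656 = 1.3217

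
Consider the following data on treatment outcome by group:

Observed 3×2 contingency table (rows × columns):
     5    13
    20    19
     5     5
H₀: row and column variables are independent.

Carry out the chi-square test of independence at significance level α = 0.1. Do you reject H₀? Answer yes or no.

Row totals [18, 39, 10], col totals [30, 37], n=67
χ² = (5−8.06)²/8.06 + (13−9.94)²/9.94 + (20−17.46)²/17.46 + (19−21.54)²/21.54 + (5−4.48)²/4.48 + (5−5.52)²/5.52 = 2.8813
df = 2
p-value (upper-tail) = 0.23677
At α=0.1: p ≥ α → fail to reject H₀

reject H₀: no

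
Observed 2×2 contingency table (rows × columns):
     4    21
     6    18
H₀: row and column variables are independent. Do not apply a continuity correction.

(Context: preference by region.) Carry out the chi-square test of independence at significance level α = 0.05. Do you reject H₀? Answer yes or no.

reject H₀: no

Row totals [25, 24], col totals [10, 39], n=49
χ² = (4−5.10)²/5.10 + (21−19.90)²/19.90 + (6−4.90)²/4.90 + (18−19.10)²/19.10 = 0.6106
df = 1
p-value (upper-tail) = 0.43456
At α=0.05: p ≥ α → fail to reject H₀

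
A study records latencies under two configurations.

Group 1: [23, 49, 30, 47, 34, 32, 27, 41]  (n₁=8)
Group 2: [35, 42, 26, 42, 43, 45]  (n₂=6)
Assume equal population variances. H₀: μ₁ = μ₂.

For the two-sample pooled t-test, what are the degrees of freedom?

df = n₁ + n₂ − 2 = 8 + 6 − 2 = 12

degrees of freedom = 12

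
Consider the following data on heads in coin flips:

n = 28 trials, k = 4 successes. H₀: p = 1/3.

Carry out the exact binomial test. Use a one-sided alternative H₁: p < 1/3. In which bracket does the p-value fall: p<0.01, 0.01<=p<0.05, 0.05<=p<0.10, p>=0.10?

Exact binomial: n=28, k=4, p₀=1/3=0.3333
P(X≤4) from Σ C(n,i)·p₀^i·(1−p₀)^(n−i)
p-value (one-sided, H₁ less) = 0.02111
→ bracket: 0.01<=p<0.05

p-value bracket: 0.01<=p<0.05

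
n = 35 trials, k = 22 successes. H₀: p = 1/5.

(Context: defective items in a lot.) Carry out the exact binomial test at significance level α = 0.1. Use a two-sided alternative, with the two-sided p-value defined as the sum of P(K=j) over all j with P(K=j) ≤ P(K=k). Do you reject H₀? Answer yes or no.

reject H₀: yes

Exact binomial: n=35, k=22, p₀=1/5=0.2000
P(X=j) = C(n,j)·p₀^j·(1−p₀)^(n−j); p = Σ P(X=j) over j with P(X=j) ≤ P(X=22)
p-value (two-sided) = 0.00000
At α=0.1: p < α → reject H₀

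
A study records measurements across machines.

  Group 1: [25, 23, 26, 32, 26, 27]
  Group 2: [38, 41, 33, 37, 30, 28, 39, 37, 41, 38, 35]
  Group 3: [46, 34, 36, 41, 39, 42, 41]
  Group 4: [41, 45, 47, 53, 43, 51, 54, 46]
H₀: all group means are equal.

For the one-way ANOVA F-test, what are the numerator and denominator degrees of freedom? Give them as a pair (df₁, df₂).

degrees of freedom = [3, 28]

k = 4 groups, N = 32 total
df = (k−1, N−k) = (4−1, 32−4) = (3, 28)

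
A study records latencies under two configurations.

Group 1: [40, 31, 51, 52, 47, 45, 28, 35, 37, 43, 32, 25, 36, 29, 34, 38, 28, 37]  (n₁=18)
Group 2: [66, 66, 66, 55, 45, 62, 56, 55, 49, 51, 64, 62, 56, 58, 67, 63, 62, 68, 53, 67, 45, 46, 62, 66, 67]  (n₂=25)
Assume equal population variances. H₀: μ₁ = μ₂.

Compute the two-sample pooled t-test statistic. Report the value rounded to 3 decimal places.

test statistic = -9.225

x̄₁=37.111, s₁=7.955, n₁=18
x̄₂=59.080, s₂=7.522, n₂=25
s_p² = [17·7.955² + 24·7.522²]/41 = 59.3565
SE = √(s_p²·(1/18+1/25)) = 2.3816
t = (37.111−59.080)/2.3816 = -9.2246
df = 41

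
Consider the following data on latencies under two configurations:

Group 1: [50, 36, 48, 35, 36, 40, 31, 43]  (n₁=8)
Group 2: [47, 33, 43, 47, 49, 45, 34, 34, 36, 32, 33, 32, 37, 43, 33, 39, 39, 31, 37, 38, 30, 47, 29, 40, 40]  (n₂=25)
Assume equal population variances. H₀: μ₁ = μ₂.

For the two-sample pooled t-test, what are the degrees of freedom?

df = n₁ + n₂ − 2 = 8 + 25 − 2 = 31

degrees of freedom = 31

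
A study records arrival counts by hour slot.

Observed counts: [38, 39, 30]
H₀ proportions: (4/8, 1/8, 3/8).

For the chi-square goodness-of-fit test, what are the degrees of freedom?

degrees of freedom = 2

df = k − 1 = 3 − 1 = 2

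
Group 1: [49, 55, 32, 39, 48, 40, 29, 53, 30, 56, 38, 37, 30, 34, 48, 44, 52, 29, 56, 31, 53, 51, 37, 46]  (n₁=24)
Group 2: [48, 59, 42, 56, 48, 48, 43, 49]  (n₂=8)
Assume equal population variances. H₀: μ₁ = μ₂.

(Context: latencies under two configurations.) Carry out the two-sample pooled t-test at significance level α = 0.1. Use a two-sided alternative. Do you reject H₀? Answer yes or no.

x̄₁=42.375, s₁=9.582, n₁=24
x̄₂=49.125, s₂=5.817, n₂=8
s_p² = [23·9.582² + 7·5.817²]/30 = 78.2833
SE = √(s_p²·(1/24+1/8)) = 3.6121
t = (42.375−49.125)/3.6121 = -1.8687
df = 30
p-value (two-sided) = 0.07145
At α=0.1: p < α → reject H₀

reject H₀: yes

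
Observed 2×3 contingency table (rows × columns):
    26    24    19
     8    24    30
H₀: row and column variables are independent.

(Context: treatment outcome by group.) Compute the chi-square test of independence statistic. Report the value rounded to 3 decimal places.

test statistic = 11.658

Row totals [69, 62], col totals [34, 48, 49], n=131
χ² = (26−17.91)²/17.91 + (24−25.28)²/25.28 + (19−25.81)²/25.81 + (8−16.09)²/16.09 + (24−22.72)²/22.72 + (30−23.19)²/23.19 = 11.6580
df = 2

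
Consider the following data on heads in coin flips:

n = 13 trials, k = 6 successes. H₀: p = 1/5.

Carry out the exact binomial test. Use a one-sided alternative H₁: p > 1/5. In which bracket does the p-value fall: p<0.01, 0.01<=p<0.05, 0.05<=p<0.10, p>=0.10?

Exact binomial: n=13, k=6, p₀=1/5=0.2000
P(X≥6) from Σ C(n,i)·p₀^i·(1−p₀)^(n−i)
p-value (one-sided, H₁ greater) = 0.03004
→ bracket: 0.01<=p<0.05

p-value bracket: 0.01<=p<0.05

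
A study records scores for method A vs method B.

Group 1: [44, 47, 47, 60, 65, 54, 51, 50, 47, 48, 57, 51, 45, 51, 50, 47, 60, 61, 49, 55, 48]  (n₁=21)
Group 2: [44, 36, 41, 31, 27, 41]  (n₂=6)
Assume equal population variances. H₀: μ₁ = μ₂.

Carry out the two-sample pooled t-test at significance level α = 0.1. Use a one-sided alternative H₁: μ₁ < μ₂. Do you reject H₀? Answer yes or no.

x̄₁=51.762, s₁=5.830, n₁=21
x̄₂=36.667, s₂=6.593, n₂=6
s_p² = [20·5.830² + 5·6.593²]/25 = 35.8857
SE = √(s_p²·(1/21+1/6)) = 2.7730
t = (51.762−36.667)/2.7730 = 5.4436
df = 25
p-value (one-sided, H₁ less) = 0.99999
At α=0.1: p ≥ α → fail to reject H₀

reject H₀: no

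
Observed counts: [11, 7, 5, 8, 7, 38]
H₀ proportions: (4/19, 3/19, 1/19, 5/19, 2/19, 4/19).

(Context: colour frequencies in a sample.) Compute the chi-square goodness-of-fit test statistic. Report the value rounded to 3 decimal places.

n = 76; E_i = n·p_i = [16.00, 12.00, 4.00, 20.00, 8.00, 16.00]
χ² = (11−16.00)²/16.00 + (7−12.00)²/12.00 + (5−4.00)²/4.00 + (8−20.00)²/20.00 + (7−8.00)²/8.00 + (38−16.00)²/16.00 = 41.4708
df = 5

test statistic = 41.471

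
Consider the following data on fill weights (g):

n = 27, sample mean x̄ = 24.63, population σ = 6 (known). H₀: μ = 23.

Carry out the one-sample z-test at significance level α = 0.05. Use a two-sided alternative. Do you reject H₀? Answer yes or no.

SE = σ/√n = 6/√27 = 1.1547
z = (x̄−μ₀)/SE = (24.63−23)/1.1547 = 1.4116
p-value (two-sided) = 0.15806
At α=0.05: p ≥ α → fail to reject H₀

reject H₀: no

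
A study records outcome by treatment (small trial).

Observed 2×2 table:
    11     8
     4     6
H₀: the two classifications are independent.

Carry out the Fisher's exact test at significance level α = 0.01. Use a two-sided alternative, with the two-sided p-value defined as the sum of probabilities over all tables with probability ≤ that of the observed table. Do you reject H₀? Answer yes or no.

reject H₀: no

Margins: r₁=19, r₂=10, c₁=15, c₂=14, n=29
p_obs = C(19,11)·C(10,4)/C(29,15); sum pmf over tables with pmf ≤ p_obs
p-value (two-sided) = 0.44973
At α=0.01: p ≥ α → fail to reject H₀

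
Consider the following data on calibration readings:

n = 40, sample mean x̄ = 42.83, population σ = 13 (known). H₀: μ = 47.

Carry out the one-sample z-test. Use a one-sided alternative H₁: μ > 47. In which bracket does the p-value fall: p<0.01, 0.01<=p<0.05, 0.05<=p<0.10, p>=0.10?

p-value bracket: p>=0.10

SE = σ/√n = 13/√40 = 2.0555
z = (x̄−μ₀)/SE = (42.83−47)/2.0555 = -2.0287
p-value (one-sided, H₁ greater) = 0.97876
→ bracket: p>=0.10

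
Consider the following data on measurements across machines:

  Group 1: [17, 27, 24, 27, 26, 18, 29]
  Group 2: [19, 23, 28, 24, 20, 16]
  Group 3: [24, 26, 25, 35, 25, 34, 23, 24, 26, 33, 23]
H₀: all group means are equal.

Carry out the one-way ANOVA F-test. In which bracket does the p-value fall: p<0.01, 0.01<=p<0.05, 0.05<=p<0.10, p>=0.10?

p-value bracket: 0.05<=p<0.10

Group means [24.00, 21.67, 27.09], grand mean 24.833
SSB = Σnᵢ(x̄ᵢ−x̄)² = 121.091; SSW = ΣΣ(x−x̄ᵢ)² = 430.242
MSB = 121.091/2 = 60.5455; MSW = 430.242/21 = 20.4877
F = MSB/MSW = 2.9552
df = (2, 21)
p-value (upper-tail) = 0.07398
→ bracket: 0.05<=p<0.10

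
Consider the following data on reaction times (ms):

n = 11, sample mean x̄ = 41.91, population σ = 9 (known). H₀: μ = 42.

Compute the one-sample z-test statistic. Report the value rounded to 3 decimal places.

SE = σ/√n = 9/√11 = 2.7136
z = (x̄−μ₀)/SE = (41.91−42)/2.7136 = -0.0332

test statistic = -0.033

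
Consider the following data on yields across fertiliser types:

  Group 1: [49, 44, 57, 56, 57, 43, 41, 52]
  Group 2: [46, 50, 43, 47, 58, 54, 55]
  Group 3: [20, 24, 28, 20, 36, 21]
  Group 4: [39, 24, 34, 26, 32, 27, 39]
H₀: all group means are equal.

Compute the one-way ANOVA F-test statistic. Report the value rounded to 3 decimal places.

test statistic = 30.216

Group means [49.88, 50.43, 24.83, 31.57], grand mean 40.071
SSB = Σnᵢ(x̄ᵢ−x̄)² = 3418.720; SSW = ΣΣ(x−x̄ᵢ)² = 905.137
MSB = 3418.720/3 = 1139.5734; MSW = 905.137/24 = 37.7140
F = MSB/MSW = 30.2162
df = (3, 24)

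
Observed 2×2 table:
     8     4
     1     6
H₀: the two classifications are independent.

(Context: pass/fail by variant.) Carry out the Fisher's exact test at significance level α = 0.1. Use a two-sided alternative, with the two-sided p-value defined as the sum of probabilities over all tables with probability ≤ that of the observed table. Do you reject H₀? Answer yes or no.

Margins: r₁=12, r₂=7, c₁=9, c₂=10, n=19
p_obs = C(12,8)·C(7,1)/C(19,9); sum pmf over tables with pmf ≤ p_obs
p-value (two-sided) = 0.05728
At α=0.1: p < α → reject H₀

reject H₀: yes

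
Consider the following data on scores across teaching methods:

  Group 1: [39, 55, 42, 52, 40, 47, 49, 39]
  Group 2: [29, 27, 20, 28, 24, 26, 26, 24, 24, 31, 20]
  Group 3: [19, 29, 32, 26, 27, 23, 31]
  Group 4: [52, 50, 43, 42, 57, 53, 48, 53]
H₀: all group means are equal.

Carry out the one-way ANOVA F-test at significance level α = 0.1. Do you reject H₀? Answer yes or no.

reject H₀: yes

Group means [45.38, 25.36, 26.71, 49.75], grand mean 36.088
SSB = Σnᵢ(x̄ᵢ−x̄)² = 4063.386; SSW = ΣΣ(x−x̄ᵢ)² = 705.349
MSB = 4063.386/3 = 1354.4621; MSW = 705.349/30 = 23.5116
F = MSB/MSW = 57.6082
df = (3, 30)
p-value (upper-tail) = 0.00000
At α=0.1: p < α → reject H₀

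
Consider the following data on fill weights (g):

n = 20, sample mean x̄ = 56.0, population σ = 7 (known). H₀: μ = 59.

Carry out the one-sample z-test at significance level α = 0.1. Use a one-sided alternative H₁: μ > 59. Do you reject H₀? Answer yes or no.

SE = σ/√n = 7/√20 = 1.5652
z = (x̄−μ₀)/SE = (56.0−59)/1.5652 = -1.9166
p-value (one-sided, H₁ greater) = 0.97236
At α=0.1: p ≥ α → fail to reject H₀

reject H₀: no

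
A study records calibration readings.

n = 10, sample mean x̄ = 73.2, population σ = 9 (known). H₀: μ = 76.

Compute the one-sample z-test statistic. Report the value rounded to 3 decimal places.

SE = σ/√n = 9/√10 = 2.8460
z = (x̄−μ₀)/SE = (73.2−76)/2.8460 = -0.9838

test statistic = -0.984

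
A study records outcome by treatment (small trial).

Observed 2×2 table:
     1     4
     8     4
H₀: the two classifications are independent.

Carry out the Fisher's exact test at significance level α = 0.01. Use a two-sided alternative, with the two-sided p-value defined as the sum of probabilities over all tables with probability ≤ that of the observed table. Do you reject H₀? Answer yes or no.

reject H₀: no

Margins: r₁=5, r₂=12, c₁=9, c₂=8, n=17
p_obs = C(5,1)·C(12,8)/C(17,9); sum pmf over tables with pmf ≤ p_obs
p-value (two-sided) = 0.13122
At α=0.01: p ≥ α → fail to reject H₀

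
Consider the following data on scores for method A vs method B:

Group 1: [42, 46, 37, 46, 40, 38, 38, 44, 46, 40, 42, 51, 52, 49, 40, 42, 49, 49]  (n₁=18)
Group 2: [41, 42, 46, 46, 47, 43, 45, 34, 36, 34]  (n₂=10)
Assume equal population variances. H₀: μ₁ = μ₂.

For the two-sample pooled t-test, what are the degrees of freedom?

df = n₁ + n₂ − 2 = 18 + 10 − 2 = 26

degrees of freedom = 26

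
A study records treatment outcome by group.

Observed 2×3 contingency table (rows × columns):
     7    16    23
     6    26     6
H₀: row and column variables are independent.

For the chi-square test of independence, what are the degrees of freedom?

df = (r−1)(c−1) = (2−1)·(3−1) = 2

degrees of freedom = 2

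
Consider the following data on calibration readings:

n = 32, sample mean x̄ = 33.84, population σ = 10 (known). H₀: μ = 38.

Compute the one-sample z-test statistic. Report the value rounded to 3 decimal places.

test statistic = -2.353

SE = σ/√n = 10/√32 = 1.7678
z = (x̄−μ₀)/SE = (33.84−38)/1.7678 = -2.3533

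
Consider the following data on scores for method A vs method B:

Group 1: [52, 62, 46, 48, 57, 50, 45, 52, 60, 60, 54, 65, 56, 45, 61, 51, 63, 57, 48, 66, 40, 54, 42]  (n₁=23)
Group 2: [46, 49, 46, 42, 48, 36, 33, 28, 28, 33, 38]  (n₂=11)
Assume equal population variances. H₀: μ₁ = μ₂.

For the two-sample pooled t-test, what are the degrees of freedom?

degrees of freedom = 32

df = n₁ + n₂ − 2 = 23 + 11 − 2 = 32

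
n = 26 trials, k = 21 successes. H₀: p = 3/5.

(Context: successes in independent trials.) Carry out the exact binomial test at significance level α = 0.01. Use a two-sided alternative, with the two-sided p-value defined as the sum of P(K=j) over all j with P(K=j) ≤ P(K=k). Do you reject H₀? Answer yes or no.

reject H₀: no

Exact binomial: n=26, k=21, p₀=3/5=0.6000
P(X=j) = C(n,j)·p₀^j·(1−p₀)^(n−j); p = Σ P(X=j) over j with P(X=j) ≤ P(X=21)
p-value (two-sided) = 0.04306
At α=0.01: p ≥ α → fail to reject H₀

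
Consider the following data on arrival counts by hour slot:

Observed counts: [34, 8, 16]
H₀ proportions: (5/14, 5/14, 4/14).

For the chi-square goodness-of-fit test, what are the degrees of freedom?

df = k − 1 = 3 − 1 = 2

degrees of freedom = 2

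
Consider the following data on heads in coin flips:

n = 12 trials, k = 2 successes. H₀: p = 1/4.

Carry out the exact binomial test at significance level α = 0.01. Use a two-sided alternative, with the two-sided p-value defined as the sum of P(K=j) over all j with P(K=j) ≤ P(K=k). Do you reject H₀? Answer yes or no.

reject H₀: no

Exact binomial: n=12, k=2, p₀=1/4=0.2500
P(X=j) = C(n,j)·p₀^j·(1−p₀)^(n−j); p = Σ P(X=j) over j with P(X=j) ≤ P(X=2)
p-value (two-sided) = 0.74190
At α=0.01: p ≥ α → fail to reject H₀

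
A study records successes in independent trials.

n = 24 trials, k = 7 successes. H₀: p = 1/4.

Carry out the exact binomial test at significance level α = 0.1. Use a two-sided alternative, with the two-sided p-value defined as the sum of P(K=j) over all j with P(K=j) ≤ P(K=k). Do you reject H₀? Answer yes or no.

Exact binomial: n=24, k=7, p₀=1/4=0.2500
P(X=j) = C(n,j)·p₀^j·(1−p₀)^(n−j); p = Σ P(X=j) over j with P(X=j) ≤ P(X=7)
p-value (two-sided) = 0.63924
At α=0.1: p ≥ α → fail to reject H₀

reject H₀: no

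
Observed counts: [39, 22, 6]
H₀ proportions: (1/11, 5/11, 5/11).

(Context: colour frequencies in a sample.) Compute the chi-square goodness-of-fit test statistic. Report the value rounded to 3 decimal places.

test statistic = 199.791

n = 67; E_i = n·p_i = [6.09, 30.45, 30.45]
χ² = (39−6.09)²/6.09 + (22−30.45)²/30.45 + (6−30.45)²/30.45 = 199.7910
df = 2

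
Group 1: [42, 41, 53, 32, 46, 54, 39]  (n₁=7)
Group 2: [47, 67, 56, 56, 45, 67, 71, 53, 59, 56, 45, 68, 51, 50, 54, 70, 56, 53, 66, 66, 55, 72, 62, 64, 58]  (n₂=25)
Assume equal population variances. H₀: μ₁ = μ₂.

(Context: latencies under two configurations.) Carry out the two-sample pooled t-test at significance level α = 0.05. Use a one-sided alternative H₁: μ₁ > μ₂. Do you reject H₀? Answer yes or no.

reject H₀: no

x̄₁=43.857, s₁=7.819, n₁=7
x̄₂=58.680, s₂=8.174, n₂=25
s_p² = [6·7.819² + 24·8.174²]/30 = 65.6766
SE = √(s_p²·(1/7+1/25)) = 3.4655
t = (43.857−58.680)/3.4655 = -4.2773
df = 30
p-value (one-sided, H₁ greater) = 0.99991
At α=0.05: p ≥ α → fail to reject H₀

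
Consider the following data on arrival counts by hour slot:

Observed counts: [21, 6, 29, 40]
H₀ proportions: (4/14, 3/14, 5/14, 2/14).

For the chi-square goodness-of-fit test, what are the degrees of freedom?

df = k − 1 = 4 − 1 = 3

degrees of freedom = 3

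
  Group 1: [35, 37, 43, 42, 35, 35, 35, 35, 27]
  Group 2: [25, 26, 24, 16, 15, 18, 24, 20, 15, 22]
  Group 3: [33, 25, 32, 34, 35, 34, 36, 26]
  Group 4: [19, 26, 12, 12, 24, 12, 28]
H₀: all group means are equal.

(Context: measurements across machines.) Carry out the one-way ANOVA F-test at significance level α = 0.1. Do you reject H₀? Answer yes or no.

reject H₀: yes

Group means [36.00, 20.50, 31.88, 19.00], grand mean 26.971
SSB = Σnᵢ(x̄ᵢ−x̄)² = 1789.596; SSW = ΣΣ(x−x̄ᵢ)² = 757.375
MSB = 1789.596/3 = 596.5319; MSW = 757.375/30 = 25.2458
F = MSB/MSW = 23.6289
df = (3, 30)
p-value (upper-tail) = 0.00000
At α=0.1: p < α → reject H₀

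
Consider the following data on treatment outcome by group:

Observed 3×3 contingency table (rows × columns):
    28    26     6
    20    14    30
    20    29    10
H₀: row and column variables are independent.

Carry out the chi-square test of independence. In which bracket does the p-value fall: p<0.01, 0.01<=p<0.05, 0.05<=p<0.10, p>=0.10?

p-value bracket: p<0.01

Row totals [60, 64, 59], col totals [68, 69, 46], n=183
χ² = (28−22.30)²/22.30 + (26−22.62)²/22.62 + (6−15.08)²/15.08 + (20−23.78)²/23.78 + (14−24.13)²/24.13 + (30−16.09)²/16.09 + (20−21.92)²/21.92 + (29−22.25)²/22.25 + (10−14.83)²/14.83 = 28.1120
df = 4
p-value (upper-tail) = 0.00001
→ bracket: p<0.01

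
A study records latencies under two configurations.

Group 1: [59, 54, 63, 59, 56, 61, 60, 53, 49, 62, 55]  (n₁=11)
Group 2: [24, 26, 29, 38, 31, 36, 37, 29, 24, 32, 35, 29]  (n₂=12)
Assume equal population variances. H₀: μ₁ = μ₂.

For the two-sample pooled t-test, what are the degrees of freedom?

df = n₁ + n₂ − 2 = 11 + 12 − 2 = 21

degrees of freedom = 21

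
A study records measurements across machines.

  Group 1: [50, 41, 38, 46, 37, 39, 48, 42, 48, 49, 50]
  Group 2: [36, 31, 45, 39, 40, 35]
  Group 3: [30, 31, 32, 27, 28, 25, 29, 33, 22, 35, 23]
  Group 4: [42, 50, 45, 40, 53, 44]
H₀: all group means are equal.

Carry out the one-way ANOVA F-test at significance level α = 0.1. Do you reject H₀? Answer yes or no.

Group means [44.36, 37.67, 28.64, 45.67], grand mean 38.324
SSB = Σnᵢ(x̄ᵢ−x̄)² = 1759.684; SSW = ΣΣ(x−x̄ᵢ)² = 661.758
MSB = 1759.684/3 = 586.5612; MSW = 661.758/30 = 22.0586
F = MSB/MSW = 26.5911
df = (3, 30)
p-value (upper-tail) = 0.00000
At α=0.1: p < α → reject H₀

reject H₀: yes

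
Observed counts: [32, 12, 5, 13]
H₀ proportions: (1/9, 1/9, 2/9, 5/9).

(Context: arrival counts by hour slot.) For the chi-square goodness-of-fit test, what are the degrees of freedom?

degrees of freedom = 3

df = k − 1 = 4 − 1 = 3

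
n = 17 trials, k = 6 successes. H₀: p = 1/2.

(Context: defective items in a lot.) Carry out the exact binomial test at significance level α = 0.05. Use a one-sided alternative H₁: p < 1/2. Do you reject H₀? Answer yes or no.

reject H₀: no

Exact binomial: n=17, k=6, p₀=1/2=0.5000
P(X≤6) from Σ C(n,i)·p₀^i·(1−p₀)^(n−i)
p-value (one-sided, H₁ less) = 0.16615
At α=0.05: p ≥ α → fail to reject H₀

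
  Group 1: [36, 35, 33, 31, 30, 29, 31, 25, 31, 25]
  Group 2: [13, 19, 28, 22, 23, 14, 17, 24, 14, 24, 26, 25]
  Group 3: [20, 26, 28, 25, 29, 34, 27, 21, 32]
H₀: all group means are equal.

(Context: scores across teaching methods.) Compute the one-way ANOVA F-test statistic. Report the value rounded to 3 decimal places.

test statistic = 13.120

Group means [30.60, 20.75, 26.89], grand mean 25.710
SSB = Σnᵢ(x̄ᵢ−x̄)² = 546.848; SSW = ΣΣ(x−x̄ᵢ)² = 583.539
MSB = 546.848/2 = 273.4241; MSW = 583.539/28 = 20.8407
F = MSB/MSW = 13.1197
df = (2, 28)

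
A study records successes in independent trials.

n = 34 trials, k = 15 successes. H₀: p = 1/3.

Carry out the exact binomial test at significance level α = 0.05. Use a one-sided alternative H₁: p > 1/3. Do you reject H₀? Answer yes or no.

reject H₀: no

Exact binomial: n=34, k=15, p₀=1/3=0.3333
P(X≥15) from Σ C(n,i)·p₀^i·(1−p₀)^(n−i)
p-value (one-sided, H₁ greater) = 0.12564
At α=0.05: p ≥ α → fail to reject H₀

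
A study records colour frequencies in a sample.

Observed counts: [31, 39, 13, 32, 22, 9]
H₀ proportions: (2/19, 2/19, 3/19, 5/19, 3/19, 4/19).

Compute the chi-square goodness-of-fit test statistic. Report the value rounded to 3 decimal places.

n = 146; E_i = n·p_i = [15.37, 15.37, 23.05, 38.42, 23.05, 30.74]
χ² = (31−15.37)²/15.37 + (39−15.37)²/15.37 + (13−23.05)²/23.05 + (32−38.42)²/38.42 + (22−23.05)²/23.05 + (9−30.74)²/30.74 = 73.1138
df = 5

test statistic = 73.114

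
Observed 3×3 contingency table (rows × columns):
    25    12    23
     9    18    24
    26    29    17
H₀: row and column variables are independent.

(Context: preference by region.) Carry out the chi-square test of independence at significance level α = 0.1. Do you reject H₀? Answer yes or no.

reject H₀: yes

Row totals [60, 51, 72], col totals [60, 59, 64], n=183
χ² = (25−19.67)²/19.67 + (12−19.34)²/19.34 + (23−20.98)²/20.98 + (9−16.72)²/16.72 + (18−16.44)²/16.44 + (24−17.84)²/17.84 + (26−23.61)²/23.61 + (29−23.21)²/23.21 + (17−25.18)²/25.18 = 14.6110
df = 4
p-value (upper-tail) = 0.00558
At α=0.1: p < α → reject H₀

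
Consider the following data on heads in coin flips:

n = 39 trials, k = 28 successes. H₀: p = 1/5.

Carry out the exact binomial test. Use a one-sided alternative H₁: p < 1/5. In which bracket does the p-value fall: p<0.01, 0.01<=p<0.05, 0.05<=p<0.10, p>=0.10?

p-value bracket: p>=0.10

Exact binomial: n=39, k=28, p₀=1/5=0.2000
P(X≤28) from Σ C(n,i)·p₀^i·(1−p₀)^(n−i)
p-value (one-sided, H₁ less) = 1.00000
→ bracket: p>=0.10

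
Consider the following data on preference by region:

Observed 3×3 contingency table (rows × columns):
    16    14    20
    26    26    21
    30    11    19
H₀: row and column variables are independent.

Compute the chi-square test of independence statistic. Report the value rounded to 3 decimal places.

test statistic = 7.381

Row totals [50, 73, 60], col totals [72, 51, 60], n=183
χ² = (16−19.67)²/19.67 + (14−13.93)²/13.93 + (20−16.39)²/16.39 + (26−28.72)²/28.72 + (26−20.34)²/20.34 + (21−23.93)²/23.93 + (30−23.61)²/23.61 + (11−16.72)²/16.72 + (19−19.67)²/19.67 = 7.3812
df = 4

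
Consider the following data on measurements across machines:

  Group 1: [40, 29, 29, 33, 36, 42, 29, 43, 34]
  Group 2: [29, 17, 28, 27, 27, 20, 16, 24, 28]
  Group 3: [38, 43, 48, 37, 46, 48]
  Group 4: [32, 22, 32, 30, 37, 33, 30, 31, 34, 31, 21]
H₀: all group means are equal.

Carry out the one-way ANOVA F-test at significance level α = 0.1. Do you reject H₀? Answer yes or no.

Group means [35.00, 24.00, 43.33, 30.27], grand mean 32.114
SSB = Σnᵢ(x̄ᵢ−x̄)² = 1460.028; SSW = ΣΣ(x−x̄ᵢ)² = 803.515
MSB = 1460.028/3 = 486.6759; MSW = 803.515/31 = 25.9198
F = MSB/MSW = 18.7762
df = (3, 31)
p-value (upper-tail) = 0.00000
At α=0.1: p < α → reject H₀

reject H₀: yes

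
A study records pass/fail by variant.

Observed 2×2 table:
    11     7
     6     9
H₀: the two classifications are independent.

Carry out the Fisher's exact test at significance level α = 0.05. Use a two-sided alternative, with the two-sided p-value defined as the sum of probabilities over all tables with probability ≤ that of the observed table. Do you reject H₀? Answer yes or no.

Margins: r₁=18, r₂=15, c₁=17, c₂=16, n=33
p_obs = C(18,11)·C(15,6)/C(33,17); sum pmf over tables with pmf ≤ p_obs
p-value (two-sided) = 0.30283
At α=0.05: p ≥ α → fail to reject H₀

reject H₀: no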